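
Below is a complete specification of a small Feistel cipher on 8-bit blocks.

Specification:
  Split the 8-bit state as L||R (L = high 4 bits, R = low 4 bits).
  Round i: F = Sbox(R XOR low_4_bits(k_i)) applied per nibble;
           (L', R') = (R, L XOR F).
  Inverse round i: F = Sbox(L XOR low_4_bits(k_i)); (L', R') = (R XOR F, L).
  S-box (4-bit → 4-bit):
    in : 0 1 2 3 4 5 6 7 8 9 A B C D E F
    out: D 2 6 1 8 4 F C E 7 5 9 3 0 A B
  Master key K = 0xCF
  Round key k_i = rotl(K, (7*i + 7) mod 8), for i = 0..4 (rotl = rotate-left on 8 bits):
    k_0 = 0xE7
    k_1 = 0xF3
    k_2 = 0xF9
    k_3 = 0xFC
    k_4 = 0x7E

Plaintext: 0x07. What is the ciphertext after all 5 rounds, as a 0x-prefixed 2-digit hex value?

0xAD

s_0 = plaintext = 0x07
s_1 = Round(s_0, k_0) = 0x7D
s_2 = Round(s_1, k_1) = 0xDD
s_3 = Round(s_2, k_2) = 0xD5
s_4 = Round(s_3, k_3) = 0x5A
s_5 = Round(s_4, k_4) = 0xAD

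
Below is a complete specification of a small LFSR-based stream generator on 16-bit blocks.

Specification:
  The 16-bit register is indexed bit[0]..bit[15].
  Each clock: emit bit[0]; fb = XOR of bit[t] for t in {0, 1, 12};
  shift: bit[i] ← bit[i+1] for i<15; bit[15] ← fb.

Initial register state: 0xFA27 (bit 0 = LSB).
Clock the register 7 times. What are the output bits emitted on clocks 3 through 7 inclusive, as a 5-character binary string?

10010

reg_0 = 0xFA27
clock 1: out=1, reg = 0xFD13
clock 2: out=1, reg = 0xFE89
clock 3: out=1, reg = 0x7F44
clock 4: out=0, reg = 0xBFA2
clock 5: out=0, reg = 0x5FD1
clock 6: out=1, reg = 0x2FE8
clock 7: out=0, reg = 0x17F4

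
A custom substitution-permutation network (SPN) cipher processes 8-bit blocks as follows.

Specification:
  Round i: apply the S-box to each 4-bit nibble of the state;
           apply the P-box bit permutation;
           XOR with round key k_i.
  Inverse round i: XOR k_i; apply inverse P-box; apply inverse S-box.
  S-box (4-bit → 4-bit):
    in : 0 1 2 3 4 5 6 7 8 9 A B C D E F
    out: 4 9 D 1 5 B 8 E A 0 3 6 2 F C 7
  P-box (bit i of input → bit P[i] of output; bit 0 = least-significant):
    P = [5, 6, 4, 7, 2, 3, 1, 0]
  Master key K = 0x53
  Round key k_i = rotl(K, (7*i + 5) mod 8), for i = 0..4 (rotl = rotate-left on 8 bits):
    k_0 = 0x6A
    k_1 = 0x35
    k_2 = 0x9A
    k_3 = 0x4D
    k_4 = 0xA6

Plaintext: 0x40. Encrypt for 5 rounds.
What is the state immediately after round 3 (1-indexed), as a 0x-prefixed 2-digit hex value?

0x01

s_0 = plaintext = 0x40
s_1 = Round(s_0, k_0) = 0x7C
s_2 = Round(s_1, k_1) = 0x7E
s_3 = Round(s_2, k_2) = 0x01
s_4 = Round(s_3, k_3) = 0xEF
s_5 = Round(s_4, k_4) = 0xD5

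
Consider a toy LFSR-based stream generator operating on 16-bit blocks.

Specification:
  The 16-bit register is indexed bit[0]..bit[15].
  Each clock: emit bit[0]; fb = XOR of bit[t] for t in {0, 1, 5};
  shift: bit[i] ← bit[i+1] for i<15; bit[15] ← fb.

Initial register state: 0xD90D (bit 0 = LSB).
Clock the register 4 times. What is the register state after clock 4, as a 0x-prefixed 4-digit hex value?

reg_0 = 0xD90D
clock 1: out=1, reg = 0xEC86
clock 2: out=0, reg = 0xF643
clock 3: out=1, reg = 0x7B21
clock 4: out=1, reg = 0x3D90

0x3D90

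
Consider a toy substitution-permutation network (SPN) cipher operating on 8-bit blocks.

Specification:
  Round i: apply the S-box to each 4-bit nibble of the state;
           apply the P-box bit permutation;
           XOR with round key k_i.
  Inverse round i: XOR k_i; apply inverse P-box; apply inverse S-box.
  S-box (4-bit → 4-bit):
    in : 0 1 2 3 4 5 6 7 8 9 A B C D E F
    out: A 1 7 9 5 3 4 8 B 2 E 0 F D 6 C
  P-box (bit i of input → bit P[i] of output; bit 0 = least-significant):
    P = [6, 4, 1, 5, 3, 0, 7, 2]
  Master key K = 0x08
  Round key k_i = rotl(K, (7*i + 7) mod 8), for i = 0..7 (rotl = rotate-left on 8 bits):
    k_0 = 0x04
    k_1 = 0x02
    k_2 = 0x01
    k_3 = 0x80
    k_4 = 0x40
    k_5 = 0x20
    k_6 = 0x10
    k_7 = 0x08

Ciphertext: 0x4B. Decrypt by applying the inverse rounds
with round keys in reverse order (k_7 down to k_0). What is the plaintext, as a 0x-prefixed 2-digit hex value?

0x0F

s_0 = ciphertext = 0x4B
s_1 = InvRound(s_0, k_7) = 0x94
s_2 = InvRound(s_1, k_6) = 0xFB
s_3 = InvRound(s_2, k_5) = 0x22
s_4 = InvRound(s_3, k_4) = 0xBD
s_5 = InvRound(s_4, k_3) = 0x80
s_6 = InvRound(s_5, k_2) = 0xEB
s_7 = InvRound(s_6, k_1) = 0x23
s_8 = InvRound(s_7, k_0) = 0x0F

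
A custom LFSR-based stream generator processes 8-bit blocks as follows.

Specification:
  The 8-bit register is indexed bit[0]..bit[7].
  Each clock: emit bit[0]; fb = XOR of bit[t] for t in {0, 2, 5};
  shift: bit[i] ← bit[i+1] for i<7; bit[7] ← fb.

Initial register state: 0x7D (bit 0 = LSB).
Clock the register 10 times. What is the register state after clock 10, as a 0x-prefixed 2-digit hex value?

reg_0 = 0x7D
clock 1: out=1, reg = 0xBE
clock 2: out=0, reg = 0x5F
clock 3: out=1, reg = 0x2F
clock 4: out=1, reg = 0x97
clock 5: out=1, reg = 0x4B
clock 6: out=1, reg = 0xA5
clock 7: out=1, reg = 0xD2
clock 8: out=0, reg = 0x69
clock 9: out=1, reg = 0x34
clock 10: out=0, reg = 0x1A

0x1A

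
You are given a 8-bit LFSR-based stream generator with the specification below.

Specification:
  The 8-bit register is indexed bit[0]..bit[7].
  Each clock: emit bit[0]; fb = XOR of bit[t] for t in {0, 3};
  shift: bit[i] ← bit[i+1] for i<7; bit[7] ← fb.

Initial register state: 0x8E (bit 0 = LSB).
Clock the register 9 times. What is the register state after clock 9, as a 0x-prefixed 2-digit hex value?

reg_0 = 0x8E
clock 1: out=0, reg = 0xC7
clock 2: out=1, reg = 0xE3
clock 3: out=1, reg = 0xF1
clock 4: out=1, reg = 0xF8
clock 5: out=0, reg = 0xFC
clock 6: out=0, reg = 0xFE
clock 7: out=0, reg = 0xFF
clock 8: out=1, reg = 0x7F
clock 9: out=1, reg = 0x3F

0x3F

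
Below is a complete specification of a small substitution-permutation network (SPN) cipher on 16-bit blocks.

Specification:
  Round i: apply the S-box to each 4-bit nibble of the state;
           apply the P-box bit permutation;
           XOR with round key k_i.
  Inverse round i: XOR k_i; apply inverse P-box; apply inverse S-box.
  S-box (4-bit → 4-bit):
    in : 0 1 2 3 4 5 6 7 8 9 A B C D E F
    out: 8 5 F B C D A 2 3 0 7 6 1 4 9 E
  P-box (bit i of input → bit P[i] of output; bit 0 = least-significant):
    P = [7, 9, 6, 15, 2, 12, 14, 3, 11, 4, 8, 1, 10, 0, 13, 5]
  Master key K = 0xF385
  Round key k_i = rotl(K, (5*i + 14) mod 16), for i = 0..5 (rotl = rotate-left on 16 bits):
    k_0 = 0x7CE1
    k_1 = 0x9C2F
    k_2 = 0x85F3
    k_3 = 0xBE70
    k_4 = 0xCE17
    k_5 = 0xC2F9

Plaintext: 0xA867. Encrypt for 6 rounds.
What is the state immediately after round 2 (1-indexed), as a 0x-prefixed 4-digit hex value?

0xE795

s_0 = plaintext = 0xA867
s_1 = Round(s_0, k_0) = 0x42F8
s_2 = Round(s_1, k_1) = 0xE795
s_3 = Round(s_2, k_2) = 0x0103
s_4 = Round(s_3, k_3) = 0x35D8
s_5 = Round(s_4, k_4) = 0x81B4
s_6 = Round(s_5, k_5) = 0x1FB8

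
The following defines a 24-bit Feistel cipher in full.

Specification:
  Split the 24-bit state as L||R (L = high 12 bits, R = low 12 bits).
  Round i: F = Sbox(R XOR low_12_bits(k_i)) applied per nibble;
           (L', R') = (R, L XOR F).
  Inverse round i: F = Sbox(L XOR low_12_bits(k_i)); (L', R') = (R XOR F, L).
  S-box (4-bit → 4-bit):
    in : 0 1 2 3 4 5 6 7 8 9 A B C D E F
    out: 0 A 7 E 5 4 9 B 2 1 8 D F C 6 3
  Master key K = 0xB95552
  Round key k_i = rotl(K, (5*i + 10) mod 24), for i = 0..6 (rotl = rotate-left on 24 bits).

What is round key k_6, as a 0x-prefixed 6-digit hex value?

0x52B955

K = 0xB95552
k_0 = rotl(K, (5*0+10) mod 24) = rotl(K, 10) = 0x554AE5
k_1 = rotl(K, (5*1+10) mod 24) = rotl(K, 15) = 0xA95CAA
k_2 = rotl(K, (5*2+10) mod 24) = rotl(K, 20) = 0x2B9555
k_3 = rotl(K, (5*3+10) mod 24) = rotl(K, 1) = 0x72AAA5
k_4 = rotl(K, (5*4+10) mod 24) = rotl(K, 6) = 0x5554AE
k_5 = rotl(K, (5*5+10) mod 24) = rotl(K, 11) = 0xAA95CA
k_6 = rotl(K, (5*6+10) mod 24) = rotl(K, 16) = 0x52B955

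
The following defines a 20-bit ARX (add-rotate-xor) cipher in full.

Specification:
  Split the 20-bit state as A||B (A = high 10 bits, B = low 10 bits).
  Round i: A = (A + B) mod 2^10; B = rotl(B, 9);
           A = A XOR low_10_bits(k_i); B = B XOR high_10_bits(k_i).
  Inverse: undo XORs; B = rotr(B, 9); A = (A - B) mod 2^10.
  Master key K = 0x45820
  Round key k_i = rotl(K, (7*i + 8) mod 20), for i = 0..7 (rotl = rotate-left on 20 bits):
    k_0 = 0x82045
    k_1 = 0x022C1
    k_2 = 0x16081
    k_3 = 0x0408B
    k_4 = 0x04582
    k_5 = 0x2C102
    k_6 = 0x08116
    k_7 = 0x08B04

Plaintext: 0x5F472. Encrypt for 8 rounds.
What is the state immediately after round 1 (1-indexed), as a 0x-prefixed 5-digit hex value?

s_0 = plaintext = 0x5F472
s_1 = Round(s_0, k_0) = 0x6AA31
s_2 = Round(s_1, k_1) = 0x46B10
s_3 = Round(s_2, k_2) = 0x2ADD0
s_4 = Round(s_3, k_3) = 0xBC0F8
s_5 = Round(s_4, k_4) = 0x9A86D
s_6 = Round(s_5, k_5) = 0xF5686
s_7 = Round(s_6, k_6) = 0xD3563
s_8 = Round(s_7, k_7) = 0xED293

0x6AA31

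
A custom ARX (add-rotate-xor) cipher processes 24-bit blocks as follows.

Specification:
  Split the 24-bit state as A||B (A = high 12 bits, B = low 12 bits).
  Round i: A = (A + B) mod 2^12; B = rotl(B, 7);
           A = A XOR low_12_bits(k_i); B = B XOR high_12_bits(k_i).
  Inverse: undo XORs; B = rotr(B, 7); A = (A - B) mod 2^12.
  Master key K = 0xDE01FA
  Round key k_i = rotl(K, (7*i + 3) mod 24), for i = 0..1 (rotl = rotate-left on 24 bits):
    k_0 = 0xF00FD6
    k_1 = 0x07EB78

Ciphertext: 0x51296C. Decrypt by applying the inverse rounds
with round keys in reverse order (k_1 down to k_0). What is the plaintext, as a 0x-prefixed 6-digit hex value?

s_0 = ciphertext = 0x51296C
s_1 = InvRound(s_0, k_1) = 0xC18252
s_2 = InvRound(s_1, k_0) = 0x974A5A

0x974A5A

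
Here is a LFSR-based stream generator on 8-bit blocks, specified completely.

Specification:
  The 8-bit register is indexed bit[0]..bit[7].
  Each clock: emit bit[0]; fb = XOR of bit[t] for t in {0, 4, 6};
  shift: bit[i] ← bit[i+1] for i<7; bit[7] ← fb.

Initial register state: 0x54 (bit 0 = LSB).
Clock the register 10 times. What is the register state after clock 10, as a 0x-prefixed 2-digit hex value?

reg_0 = 0x54
clock 1: out=0, reg = 0x2A
clock 2: out=0, reg = 0x15
clock 3: out=1, reg = 0x0A
clock 4: out=0, reg = 0x05
clock 5: out=1, reg = 0x82
clock 6: out=0, reg = 0x41
clock 7: out=1, reg = 0x20
clock 8: out=0, reg = 0x10
clock 9: out=0, reg = 0x88
clock 10: out=0, reg = 0x44

0x44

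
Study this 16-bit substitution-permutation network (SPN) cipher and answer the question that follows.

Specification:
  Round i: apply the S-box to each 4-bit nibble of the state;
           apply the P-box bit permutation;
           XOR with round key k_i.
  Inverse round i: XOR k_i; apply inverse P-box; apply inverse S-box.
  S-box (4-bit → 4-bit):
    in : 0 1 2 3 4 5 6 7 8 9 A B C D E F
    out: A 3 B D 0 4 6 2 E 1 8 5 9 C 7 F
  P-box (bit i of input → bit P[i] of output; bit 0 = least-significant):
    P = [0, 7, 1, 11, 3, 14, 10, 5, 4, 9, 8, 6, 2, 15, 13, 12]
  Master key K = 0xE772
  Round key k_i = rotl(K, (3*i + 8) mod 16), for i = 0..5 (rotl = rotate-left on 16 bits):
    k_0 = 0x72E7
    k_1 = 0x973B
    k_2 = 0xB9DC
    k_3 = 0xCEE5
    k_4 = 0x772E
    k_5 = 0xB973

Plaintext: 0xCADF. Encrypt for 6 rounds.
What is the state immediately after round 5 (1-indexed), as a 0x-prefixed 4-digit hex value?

s_0 = plaintext = 0xCADF
s_1 = Round(s_0, k_0) = 0x6E00
s_2 = Round(s_1, k_1) = 0x7C8B
s_3 = Round(s_2, k_2) = 0x7DAF
s_4 = Round(s_3, k_3) = 0x4706
s_5 = Round(s_4, k_4) = 0x358C
s_6 = Round(s_5, k_5) = 0xC456

0x358C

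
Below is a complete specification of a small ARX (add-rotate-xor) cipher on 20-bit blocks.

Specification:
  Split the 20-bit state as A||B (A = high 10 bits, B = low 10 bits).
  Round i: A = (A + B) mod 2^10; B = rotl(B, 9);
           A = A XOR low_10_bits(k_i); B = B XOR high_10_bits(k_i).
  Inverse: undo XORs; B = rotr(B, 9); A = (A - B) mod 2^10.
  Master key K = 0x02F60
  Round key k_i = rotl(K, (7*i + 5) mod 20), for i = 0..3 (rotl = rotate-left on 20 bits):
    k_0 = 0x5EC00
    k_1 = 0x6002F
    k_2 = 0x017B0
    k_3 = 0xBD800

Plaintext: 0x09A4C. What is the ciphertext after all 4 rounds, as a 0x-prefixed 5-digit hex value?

s_0 = plaintext = 0x09A4C
s_1 = Round(s_0, k_0) = 0x9C85D
s_2 = Round(s_1, k_1) = 0xB83AE
s_3 = Round(s_2, k_2) = 0x4F9D2
s_4 = Round(s_3, k_3) = 0xC421F

0xC421F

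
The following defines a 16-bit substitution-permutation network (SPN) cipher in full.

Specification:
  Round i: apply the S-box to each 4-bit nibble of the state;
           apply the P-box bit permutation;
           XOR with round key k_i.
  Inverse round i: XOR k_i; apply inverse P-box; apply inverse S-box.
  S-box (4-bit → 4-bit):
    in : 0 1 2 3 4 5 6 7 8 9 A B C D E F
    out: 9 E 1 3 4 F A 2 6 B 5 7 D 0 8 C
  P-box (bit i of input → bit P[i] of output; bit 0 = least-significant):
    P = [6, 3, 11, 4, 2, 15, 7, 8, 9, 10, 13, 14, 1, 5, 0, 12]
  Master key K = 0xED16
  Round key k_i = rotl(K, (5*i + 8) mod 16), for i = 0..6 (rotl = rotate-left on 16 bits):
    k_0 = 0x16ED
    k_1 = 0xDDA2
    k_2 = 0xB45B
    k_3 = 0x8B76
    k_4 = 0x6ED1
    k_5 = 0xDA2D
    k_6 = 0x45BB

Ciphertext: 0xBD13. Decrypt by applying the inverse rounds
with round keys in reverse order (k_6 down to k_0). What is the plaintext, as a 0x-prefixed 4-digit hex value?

0xC143

s_0 = ciphertext = 0xBD13
s_1 = InvRound(s_0, k_6) = 0x6F88
s_2 = InvRound(s_1, k_5) = 0x185D
s_3 = InvRound(s_2, k_4) = 0xE5A7
s_4 = InvRound(s_3, k_3) = 0x454C
s_5 = InvRound(s_4, k_2) = 0xCF9E
s_6 = InvRound(s_5, k_1) = 0x6226
s_7 = InvRound(s_6, k_0) = 0xC143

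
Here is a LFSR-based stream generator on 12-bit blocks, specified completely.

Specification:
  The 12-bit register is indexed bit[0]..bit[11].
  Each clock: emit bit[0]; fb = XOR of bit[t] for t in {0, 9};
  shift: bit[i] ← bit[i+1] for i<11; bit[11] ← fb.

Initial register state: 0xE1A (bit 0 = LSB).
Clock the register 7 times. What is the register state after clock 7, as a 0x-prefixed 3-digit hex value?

0x6BC

reg_0 = 0xE1A
clock 1: out=0, reg = 0xF0D
clock 2: out=1, reg = 0x786
clock 3: out=0, reg = 0xBC3
clock 4: out=1, reg = 0x5E1
clock 5: out=1, reg = 0xAF0
clock 6: out=0, reg = 0xD78
clock 7: out=0, reg = 0x6BC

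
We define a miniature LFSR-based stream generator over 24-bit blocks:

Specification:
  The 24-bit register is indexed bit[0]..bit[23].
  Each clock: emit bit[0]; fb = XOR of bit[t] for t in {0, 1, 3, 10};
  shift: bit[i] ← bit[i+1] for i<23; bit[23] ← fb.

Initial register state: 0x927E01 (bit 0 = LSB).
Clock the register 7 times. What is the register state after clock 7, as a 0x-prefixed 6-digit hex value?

reg_0 = 0x927E01
clock 1: out=1, reg = 0x493F00
clock 2: out=0, reg = 0xA49F80
clock 3: out=0, reg = 0xD24FC0
clock 4: out=0, reg = 0xE927E0
clock 5: out=0, reg = 0xF493F0
clock 6: out=0, reg = 0x7A49F8
clock 7: out=0, reg = 0xBD24FC

0xBD24FC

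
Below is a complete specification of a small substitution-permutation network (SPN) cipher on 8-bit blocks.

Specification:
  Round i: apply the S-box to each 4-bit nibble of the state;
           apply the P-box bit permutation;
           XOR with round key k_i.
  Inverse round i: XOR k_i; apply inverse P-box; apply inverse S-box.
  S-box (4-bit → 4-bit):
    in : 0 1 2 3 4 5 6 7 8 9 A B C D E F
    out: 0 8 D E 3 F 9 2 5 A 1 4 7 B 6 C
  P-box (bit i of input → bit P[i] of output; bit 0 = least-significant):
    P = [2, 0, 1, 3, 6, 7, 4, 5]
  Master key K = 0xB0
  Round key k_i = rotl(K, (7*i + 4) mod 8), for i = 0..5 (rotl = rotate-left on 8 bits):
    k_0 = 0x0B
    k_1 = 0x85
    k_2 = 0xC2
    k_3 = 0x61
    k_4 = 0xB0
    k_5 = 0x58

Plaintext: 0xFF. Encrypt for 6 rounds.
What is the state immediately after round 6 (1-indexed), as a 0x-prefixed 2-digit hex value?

0x26

s_0 = plaintext = 0xFF
s_1 = Round(s_0, k_0) = 0x31
s_2 = Round(s_1, k_1) = 0x3D
s_3 = Round(s_2, k_2) = 0x7F
s_4 = Round(s_3, k_3) = 0xEB
s_5 = Round(s_4, k_4) = 0x22
s_6 = Round(s_5, k_5) = 0x26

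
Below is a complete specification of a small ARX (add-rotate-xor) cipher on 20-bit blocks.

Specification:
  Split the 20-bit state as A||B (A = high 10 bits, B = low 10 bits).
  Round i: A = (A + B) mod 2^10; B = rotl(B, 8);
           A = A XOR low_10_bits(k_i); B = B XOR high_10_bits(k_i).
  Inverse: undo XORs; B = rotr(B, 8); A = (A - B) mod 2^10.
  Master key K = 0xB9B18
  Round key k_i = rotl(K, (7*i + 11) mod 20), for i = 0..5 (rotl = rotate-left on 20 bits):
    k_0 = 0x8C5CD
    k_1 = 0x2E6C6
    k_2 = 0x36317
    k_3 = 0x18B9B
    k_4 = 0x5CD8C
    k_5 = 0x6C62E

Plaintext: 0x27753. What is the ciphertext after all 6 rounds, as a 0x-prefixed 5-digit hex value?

0x32CE9

s_0 = plaintext = 0x27753
s_1 = Round(s_0, k_0) = 0x8F5E5
s_2 = Round(s_1, k_1) = 0xB91C0
s_3 = Round(s_2, k_2) = 0xECCA8
s_4 = Round(s_3, k_3) = 0xF0048
s_5 = Round(s_4, k_4) = 0x61161
s_6 = Round(s_5, k_5) = 0x32CE9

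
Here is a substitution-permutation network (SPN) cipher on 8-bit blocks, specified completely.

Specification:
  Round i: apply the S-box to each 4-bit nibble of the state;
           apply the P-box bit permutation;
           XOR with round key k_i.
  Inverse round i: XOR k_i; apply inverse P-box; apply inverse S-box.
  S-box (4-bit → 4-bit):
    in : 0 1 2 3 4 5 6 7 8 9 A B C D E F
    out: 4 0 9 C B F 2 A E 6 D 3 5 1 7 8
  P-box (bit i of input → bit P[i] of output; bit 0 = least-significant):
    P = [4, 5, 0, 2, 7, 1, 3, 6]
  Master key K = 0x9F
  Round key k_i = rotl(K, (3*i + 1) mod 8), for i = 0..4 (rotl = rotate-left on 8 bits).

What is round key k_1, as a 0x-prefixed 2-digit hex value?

K = 0x9F
k_0 = rotl(K, (3*0+1) mod 8) = rotl(K, 1) = 0x3F
k_1 = rotl(K, (3*1+1) mod 8) = rotl(K, 4) = 0xF9

0xF9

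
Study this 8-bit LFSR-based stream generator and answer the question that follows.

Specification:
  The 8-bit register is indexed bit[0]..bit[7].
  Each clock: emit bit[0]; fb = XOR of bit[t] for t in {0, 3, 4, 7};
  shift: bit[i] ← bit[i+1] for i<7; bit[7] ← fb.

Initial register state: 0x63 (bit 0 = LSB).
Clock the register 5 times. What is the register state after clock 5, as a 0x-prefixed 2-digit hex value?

0xBB

reg_0 = 0x63
clock 1: out=1, reg = 0xB1
clock 2: out=1, reg = 0xD8
clock 3: out=0, reg = 0xEC
clock 4: out=0, reg = 0x76
clock 5: out=0, reg = 0xBB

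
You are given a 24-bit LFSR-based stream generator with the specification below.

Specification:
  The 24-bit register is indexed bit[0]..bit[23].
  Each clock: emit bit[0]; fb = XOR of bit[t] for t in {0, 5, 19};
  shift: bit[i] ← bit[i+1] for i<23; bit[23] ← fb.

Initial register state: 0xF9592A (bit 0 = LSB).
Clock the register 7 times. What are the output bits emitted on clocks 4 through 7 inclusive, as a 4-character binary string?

1010

reg_0 = 0xF9592A
clock 1: out=0, reg = 0x7CAC95
clock 2: out=1, reg = 0x3E564A
clock 3: out=0, reg = 0x9F2B25
clock 4: out=1, reg = 0xCF9592
clock 5: out=0, reg = 0xE7CAC9
clock 6: out=1, reg = 0xF3E564
clock 7: out=0, reg = 0xF9F2B2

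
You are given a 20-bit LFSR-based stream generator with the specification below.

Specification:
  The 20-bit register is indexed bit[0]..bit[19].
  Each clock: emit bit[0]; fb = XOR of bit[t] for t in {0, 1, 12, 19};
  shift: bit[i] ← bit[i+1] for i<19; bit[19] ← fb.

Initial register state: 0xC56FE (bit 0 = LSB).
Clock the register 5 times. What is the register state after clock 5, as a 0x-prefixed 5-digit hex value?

0x1E2B7

reg_0 = 0xC56FE
clock 1: out=0, reg = 0xE2B7F
clock 2: out=1, reg = 0xF15BF
clock 3: out=1, reg = 0x78ADF
clock 4: out=1, reg = 0x3C56F
clock 5: out=1, reg = 0x1E2B7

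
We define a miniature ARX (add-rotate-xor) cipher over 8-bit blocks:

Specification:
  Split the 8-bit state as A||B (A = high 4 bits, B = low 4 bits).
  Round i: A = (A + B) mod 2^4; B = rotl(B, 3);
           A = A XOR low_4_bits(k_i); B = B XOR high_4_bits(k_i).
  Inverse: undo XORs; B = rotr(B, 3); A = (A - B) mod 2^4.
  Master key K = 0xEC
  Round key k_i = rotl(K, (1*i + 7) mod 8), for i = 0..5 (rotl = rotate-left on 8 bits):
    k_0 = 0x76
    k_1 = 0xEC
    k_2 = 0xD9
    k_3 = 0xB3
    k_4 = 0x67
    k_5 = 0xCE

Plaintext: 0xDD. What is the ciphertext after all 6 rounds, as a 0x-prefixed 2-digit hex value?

0xB8

s_0 = plaintext = 0xDD
s_1 = Round(s_0, k_0) = 0xC9
s_2 = Round(s_1, k_1) = 0x92
s_3 = Round(s_2, k_2) = 0x2C
s_4 = Round(s_3, k_3) = 0xDD
s_5 = Round(s_4, k_4) = 0xD8
s_6 = Round(s_5, k_5) = 0xB8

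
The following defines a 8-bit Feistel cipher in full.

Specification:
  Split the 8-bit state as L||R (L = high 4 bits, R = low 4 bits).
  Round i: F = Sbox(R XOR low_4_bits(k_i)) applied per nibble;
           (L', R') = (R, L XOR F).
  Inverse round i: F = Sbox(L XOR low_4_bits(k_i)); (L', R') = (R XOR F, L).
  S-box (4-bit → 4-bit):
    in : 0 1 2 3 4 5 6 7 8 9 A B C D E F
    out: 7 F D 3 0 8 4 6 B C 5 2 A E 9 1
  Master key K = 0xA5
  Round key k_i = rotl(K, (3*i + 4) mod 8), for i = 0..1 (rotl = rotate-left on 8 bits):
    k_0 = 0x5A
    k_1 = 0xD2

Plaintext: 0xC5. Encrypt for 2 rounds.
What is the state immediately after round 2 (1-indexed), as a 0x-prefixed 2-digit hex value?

0xD4

s_0 = plaintext = 0xC5
s_1 = Round(s_0, k_0) = 0x5D
s_2 = Round(s_1, k_1) = 0xD4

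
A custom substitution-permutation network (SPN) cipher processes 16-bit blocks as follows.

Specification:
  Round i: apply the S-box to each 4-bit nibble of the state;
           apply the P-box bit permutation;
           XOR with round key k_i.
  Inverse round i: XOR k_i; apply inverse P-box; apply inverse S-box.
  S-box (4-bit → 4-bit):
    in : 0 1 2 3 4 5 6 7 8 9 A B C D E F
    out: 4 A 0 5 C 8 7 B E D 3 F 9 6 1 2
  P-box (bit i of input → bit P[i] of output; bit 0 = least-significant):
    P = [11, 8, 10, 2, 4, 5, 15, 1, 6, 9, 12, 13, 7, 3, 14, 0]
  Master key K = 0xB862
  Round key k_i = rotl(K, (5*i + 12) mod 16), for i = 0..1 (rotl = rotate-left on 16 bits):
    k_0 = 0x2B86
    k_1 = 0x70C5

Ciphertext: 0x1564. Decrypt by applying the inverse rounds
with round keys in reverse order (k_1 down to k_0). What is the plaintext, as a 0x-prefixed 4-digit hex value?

s_0 = ciphertext = 0x1564
s_1 = InvRound(s_0, k_1) = 0x95FD
s_2 = InvRound(s_1, k_0) = 0x1BB3

0x1BB3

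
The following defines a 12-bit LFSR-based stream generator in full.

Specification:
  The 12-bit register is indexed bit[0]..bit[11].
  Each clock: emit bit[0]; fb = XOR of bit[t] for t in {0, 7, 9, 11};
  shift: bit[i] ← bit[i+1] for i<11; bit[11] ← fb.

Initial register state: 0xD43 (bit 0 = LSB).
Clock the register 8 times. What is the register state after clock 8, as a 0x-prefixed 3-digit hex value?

0xBAD

reg_0 = 0xD43
clock 1: out=1, reg = 0x6A1
clock 2: out=1, reg = 0xB50
clock 3: out=0, reg = 0x5A8
clock 4: out=0, reg = 0xAD4
clock 5: out=0, reg = 0xD6A
clock 6: out=0, reg = 0xEB5
clock 7: out=1, reg = 0x75A
clock 8: out=0, reg = 0xBAD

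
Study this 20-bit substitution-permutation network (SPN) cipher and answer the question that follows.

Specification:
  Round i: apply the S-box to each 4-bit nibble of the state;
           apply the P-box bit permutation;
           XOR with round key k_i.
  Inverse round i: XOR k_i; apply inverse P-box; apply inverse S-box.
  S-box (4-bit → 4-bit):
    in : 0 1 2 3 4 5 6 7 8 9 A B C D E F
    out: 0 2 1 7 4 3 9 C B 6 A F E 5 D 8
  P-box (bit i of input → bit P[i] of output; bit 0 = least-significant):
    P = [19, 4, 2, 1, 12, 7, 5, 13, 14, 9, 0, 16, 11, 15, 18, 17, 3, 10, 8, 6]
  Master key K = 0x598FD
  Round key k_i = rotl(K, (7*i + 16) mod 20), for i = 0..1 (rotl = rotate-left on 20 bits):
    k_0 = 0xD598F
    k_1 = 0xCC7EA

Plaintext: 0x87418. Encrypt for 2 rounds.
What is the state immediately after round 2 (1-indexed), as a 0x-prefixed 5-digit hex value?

s_0 = plaintext = 0x87418
s_1 = Round(s_0, k_0) = 0x35D54
s_2 = Round(s_1, k_1) = 0xC1A67

0xC1A67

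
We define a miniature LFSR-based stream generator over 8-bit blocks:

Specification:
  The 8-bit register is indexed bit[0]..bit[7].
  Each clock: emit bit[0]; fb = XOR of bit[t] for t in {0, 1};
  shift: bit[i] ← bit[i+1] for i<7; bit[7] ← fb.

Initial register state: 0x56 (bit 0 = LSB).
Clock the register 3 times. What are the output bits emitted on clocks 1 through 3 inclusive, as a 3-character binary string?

011

reg_0 = 0x56
clock 1: out=0, reg = 0xAB
clock 2: out=1, reg = 0x55
clock 3: out=1, reg = 0xAA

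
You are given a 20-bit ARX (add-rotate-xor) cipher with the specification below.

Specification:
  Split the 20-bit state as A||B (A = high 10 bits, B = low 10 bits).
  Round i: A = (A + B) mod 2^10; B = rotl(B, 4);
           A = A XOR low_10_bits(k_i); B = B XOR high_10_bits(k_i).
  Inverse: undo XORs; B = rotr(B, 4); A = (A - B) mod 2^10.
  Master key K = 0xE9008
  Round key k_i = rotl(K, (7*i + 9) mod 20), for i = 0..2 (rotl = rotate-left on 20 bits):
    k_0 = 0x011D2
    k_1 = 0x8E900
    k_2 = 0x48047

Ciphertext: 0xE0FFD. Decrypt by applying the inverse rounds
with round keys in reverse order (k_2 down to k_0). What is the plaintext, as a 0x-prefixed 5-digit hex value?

s_0 = ciphertext = 0xE0FFD
s_1 = InvRound(s_0, k_2) = 0x15F6D
s_2 = InvRound(s_1, k_1) = 0xE09D5
s_3 = InvRound(s_2, k_0) = 0x7CC5D

0x7CC5D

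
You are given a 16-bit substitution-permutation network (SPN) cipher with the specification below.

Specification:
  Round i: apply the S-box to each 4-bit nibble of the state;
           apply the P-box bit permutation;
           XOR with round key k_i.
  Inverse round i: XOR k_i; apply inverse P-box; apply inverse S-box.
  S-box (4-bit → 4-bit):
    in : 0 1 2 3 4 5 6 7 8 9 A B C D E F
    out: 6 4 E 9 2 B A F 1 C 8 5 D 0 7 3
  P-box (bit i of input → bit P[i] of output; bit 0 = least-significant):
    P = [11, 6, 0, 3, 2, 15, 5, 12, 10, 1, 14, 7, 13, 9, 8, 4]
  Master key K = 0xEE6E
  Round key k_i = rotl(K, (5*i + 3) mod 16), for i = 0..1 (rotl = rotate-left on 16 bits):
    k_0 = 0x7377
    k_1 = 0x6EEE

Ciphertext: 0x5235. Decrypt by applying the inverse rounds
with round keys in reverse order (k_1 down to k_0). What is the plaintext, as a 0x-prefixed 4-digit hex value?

s_0 = ciphertext = 0x5235
s_1 = InvRound(s_0, k_1) = 0x35A7
s_2 = InvRound(s_1, k_0) = 0x6CD4

0x6CD4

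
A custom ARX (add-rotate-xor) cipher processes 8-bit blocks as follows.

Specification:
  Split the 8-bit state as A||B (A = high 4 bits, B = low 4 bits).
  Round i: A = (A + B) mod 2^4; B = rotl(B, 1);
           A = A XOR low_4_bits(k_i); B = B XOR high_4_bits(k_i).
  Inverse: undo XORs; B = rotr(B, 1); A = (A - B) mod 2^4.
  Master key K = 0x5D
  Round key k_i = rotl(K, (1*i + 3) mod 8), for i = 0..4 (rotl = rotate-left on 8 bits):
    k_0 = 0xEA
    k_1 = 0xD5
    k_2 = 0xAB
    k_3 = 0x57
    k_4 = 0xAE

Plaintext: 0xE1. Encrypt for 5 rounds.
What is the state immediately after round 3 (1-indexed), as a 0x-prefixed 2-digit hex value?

s_0 = plaintext = 0xE1
s_1 = Round(s_0, k_0) = 0x5C
s_2 = Round(s_1, k_1) = 0x44
s_3 = Round(s_2, k_2) = 0x32
s_4 = Round(s_3, k_3) = 0x21
s_5 = Round(s_4, k_4) = 0xD8

0x32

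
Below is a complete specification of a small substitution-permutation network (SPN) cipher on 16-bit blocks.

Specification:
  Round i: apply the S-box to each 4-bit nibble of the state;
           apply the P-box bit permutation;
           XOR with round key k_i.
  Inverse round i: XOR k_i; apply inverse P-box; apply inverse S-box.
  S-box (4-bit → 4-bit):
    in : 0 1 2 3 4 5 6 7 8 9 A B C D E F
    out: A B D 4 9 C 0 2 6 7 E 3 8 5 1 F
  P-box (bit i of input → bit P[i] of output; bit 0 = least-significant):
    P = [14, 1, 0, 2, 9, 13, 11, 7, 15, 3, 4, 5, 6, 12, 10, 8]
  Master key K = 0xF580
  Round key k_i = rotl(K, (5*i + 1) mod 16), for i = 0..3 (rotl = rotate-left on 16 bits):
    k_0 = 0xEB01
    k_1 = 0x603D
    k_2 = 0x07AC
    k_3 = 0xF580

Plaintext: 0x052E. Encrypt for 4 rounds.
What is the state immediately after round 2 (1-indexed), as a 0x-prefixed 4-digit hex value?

0x1253

s_0 = plaintext = 0x052E
s_1 = Round(s_0, k_0) = 0xB0B1
s_2 = Round(s_1, k_1) = 0x1253
s_3 = Round(s_2, k_2) = 0x9E5D
s_4 = Round(s_3, k_3) = 0x2941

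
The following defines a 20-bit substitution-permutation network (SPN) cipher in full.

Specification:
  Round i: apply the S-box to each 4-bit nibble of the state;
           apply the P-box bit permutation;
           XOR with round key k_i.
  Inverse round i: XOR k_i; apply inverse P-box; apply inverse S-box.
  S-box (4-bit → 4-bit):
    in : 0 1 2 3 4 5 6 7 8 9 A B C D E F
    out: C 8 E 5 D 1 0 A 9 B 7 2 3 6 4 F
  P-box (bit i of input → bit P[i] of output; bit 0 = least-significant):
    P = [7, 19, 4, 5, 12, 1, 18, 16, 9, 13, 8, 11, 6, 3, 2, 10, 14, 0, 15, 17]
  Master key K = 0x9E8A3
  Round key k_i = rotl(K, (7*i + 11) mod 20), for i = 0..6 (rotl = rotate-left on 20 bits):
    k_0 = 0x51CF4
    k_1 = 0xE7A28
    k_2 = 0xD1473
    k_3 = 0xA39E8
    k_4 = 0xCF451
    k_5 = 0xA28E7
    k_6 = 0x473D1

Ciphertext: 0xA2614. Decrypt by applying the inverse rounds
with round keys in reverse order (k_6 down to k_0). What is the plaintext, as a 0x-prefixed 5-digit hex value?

s_0 = ciphertext = 0xA2614
s_1 = InvRound(s_0, k_6) = 0x94E3C
s_2 = InvRound(s_1, k_5) = 0x99C73
s_3 = InvRound(s_2, k_4) = 0x56721
s_4 = InvRound(s_3, k_3) = 0x9984C
s_5 = InvRound(s_4, k_2) = 0xD21D0
s_6 = InvRound(s_5, k_1) = 0x8C484
s_7 = InvRound(s_6, k_0) = 0x35142

0x35142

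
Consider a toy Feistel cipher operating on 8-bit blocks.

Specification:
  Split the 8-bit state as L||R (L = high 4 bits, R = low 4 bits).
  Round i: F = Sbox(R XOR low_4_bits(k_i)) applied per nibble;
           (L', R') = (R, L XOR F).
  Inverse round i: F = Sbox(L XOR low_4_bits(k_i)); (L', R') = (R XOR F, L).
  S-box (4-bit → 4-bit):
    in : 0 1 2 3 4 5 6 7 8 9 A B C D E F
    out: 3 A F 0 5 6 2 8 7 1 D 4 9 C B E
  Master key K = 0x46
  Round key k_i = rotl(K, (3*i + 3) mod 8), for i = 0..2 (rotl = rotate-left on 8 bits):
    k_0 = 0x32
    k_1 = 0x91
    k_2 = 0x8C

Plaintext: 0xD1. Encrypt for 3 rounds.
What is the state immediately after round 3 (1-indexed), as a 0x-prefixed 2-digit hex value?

0x88

s_0 = plaintext = 0xD1
s_1 = Round(s_0, k_0) = 0x1D
s_2 = Round(s_1, k_1) = 0xD8
s_3 = Round(s_2, k_2) = 0x88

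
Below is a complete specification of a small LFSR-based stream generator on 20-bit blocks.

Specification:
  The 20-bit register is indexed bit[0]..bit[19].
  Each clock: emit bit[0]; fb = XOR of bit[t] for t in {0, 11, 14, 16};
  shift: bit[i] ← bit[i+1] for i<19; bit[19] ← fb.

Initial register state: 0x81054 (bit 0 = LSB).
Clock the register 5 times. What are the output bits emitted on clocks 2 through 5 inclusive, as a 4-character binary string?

0101

reg_0 = 0x81054
clock 1: out=0, reg = 0x4082A
clock 2: out=0, reg = 0xA0415
clock 3: out=1, reg = 0xD020A
clock 4: out=0, reg = 0xE8105
clock 5: out=1, reg = 0xF4082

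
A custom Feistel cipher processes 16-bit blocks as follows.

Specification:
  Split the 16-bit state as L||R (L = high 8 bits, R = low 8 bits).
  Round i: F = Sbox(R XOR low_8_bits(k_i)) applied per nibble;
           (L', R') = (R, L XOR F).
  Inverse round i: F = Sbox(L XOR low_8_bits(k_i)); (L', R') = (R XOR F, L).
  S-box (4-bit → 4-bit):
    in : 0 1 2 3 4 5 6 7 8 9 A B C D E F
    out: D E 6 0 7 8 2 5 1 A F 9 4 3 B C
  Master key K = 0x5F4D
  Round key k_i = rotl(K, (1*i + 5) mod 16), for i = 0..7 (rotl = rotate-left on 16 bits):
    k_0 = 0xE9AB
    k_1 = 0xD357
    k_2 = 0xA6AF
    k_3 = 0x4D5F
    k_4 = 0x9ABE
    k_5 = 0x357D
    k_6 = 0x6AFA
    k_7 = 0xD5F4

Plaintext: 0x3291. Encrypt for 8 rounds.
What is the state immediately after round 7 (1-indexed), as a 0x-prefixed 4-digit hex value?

0xD05B

s_0 = plaintext = 0x3291
s_1 = Round(s_0, k_0) = 0x913D
s_2 = Round(s_1, k_1) = 0x3DBE
s_3 = Round(s_2, k_2) = 0xBED3
s_4 = Round(s_3, k_3) = 0xD3AA
s_5 = Round(s_4, k_4) = 0xAA34
s_6 = Round(s_5, k_5) = 0x34D0
s_7 = Round(s_6, k_6) = 0xD05B
s_8 = Round(s_7, k_7) = 0x5B2C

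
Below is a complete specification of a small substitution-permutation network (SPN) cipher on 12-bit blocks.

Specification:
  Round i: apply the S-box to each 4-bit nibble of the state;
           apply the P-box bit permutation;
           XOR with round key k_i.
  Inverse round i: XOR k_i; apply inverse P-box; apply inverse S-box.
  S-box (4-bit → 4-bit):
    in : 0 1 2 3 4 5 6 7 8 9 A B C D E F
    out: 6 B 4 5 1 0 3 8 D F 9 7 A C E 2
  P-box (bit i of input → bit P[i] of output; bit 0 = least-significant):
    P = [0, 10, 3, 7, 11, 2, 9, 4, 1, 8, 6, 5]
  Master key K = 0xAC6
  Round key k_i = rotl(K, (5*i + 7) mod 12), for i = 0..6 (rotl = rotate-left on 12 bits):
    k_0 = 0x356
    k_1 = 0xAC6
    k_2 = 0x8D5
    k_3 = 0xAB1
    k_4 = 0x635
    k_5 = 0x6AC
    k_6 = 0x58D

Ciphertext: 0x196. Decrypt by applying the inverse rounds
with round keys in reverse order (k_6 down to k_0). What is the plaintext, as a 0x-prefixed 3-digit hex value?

s_0 = ciphertext = 0x196
s_1 = InvRound(s_0, k_6) = 0x47B
s_2 = InvRound(s_1, k_5) = 0x3EA
s_3 = InvRound(s_2, k_4) = 0xBC9
s_4 = InvRound(s_3, k_3) = 0xE72
s_5 = InvRound(s_4, k_2) = 0xA01
s_6 = InvRound(s_5, k_1) = 0x3FA
s_7 = InvRound(s_6, k_0) = 0x7FD

0x7FD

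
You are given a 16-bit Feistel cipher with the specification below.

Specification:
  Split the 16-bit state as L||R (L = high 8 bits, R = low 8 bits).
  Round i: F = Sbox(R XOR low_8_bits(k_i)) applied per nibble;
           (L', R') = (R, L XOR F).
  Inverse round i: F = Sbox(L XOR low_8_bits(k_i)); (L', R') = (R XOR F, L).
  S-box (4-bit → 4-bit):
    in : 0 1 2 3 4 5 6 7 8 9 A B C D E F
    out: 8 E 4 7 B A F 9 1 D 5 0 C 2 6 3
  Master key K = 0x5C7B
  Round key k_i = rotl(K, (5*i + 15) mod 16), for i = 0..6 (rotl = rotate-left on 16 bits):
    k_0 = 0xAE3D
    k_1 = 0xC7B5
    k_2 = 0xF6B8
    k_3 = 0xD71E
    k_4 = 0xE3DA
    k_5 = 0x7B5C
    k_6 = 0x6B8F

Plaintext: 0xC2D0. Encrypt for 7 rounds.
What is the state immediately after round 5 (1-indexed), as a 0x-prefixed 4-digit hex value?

s_0 = plaintext = 0xC2D0
s_1 = Round(s_0, k_0) = 0xD0A0
s_2 = Round(s_1, k_1) = 0xA03A
s_3 = Round(s_2, k_2) = 0x3AB4
s_4 = Round(s_3, k_3) = 0xB46F
s_5 = Round(s_4, k_4) = 0x6FBE
s_6 = Round(s_5, k_5) = 0xBE0B
s_7 = Round(s_6, k_6) = 0x0BA5

0x6FBE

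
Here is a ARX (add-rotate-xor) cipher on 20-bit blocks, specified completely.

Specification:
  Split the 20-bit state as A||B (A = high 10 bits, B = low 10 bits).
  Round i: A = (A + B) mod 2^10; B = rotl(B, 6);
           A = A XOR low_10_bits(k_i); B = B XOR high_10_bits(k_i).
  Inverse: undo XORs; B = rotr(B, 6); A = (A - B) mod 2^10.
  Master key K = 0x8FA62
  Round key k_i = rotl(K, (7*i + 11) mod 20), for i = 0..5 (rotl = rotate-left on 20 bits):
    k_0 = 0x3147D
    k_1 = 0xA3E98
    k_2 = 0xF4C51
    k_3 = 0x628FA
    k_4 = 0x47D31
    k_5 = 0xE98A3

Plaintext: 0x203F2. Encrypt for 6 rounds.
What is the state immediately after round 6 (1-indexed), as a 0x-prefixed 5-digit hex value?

s_0 = plaintext = 0x203F2
s_1 = Round(s_0, k_0) = 0x03C7A
s_2 = Round(s_1, k_1) = 0x84408
s_3 = Round(s_2, k_2) = 0x921D3
s_4 = Round(s_3, k_3) = 0x38557
s_5 = Round(s_4, k_4) = 0xC24CA
s_6 = Round(s_5, k_5) = 0xDC12A

0xDC12A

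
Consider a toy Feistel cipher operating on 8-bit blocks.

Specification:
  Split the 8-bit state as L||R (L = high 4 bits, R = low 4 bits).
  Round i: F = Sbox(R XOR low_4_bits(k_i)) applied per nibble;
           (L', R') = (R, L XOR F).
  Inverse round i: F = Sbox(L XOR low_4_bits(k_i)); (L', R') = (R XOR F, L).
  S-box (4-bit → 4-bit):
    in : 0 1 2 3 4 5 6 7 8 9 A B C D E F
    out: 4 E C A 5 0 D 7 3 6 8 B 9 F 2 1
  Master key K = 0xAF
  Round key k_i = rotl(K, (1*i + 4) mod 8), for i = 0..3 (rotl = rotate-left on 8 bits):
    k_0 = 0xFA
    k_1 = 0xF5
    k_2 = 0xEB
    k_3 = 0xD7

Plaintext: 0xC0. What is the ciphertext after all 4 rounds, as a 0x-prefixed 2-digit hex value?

s_0 = plaintext = 0xC0
s_1 = Round(s_0, k_0) = 0x04
s_2 = Round(s_1, k_1) = 0x4E
s_3 = Round(s_2, k_2) = 0xE4
s_4 = Round(s_3, k_3) = 0x44

0x44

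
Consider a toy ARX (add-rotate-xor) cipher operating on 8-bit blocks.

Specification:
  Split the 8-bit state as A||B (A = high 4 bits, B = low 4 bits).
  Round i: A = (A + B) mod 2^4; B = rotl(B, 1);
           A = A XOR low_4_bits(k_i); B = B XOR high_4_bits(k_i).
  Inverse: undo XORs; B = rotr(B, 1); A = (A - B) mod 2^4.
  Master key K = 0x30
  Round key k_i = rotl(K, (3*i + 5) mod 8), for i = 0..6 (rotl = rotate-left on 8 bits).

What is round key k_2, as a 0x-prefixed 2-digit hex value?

0x81

K = 0x30
k_0 = rotl(K, (3*0+5) mod 8) = rotl(K, 5) = 0x06
k_1 = rotl(K, (3*1+5) mod 8) = rotl(K, 0) = 0x30
k_2 = rotl(K, (3*2+5) mod 8) = rotl(K, 3) = 0x81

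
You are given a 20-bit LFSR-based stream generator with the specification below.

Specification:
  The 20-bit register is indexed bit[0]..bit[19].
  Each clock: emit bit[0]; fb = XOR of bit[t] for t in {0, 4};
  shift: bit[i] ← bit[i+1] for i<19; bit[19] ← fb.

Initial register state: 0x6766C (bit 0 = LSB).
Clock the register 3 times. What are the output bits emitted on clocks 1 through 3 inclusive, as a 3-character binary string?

reg_0 = 0x6766C
clock 1: out=0, reg = 0x33B36
clock 2: out=0, reg = 0x99D9B
clock 3: out=1, reg = 0x4CECD

001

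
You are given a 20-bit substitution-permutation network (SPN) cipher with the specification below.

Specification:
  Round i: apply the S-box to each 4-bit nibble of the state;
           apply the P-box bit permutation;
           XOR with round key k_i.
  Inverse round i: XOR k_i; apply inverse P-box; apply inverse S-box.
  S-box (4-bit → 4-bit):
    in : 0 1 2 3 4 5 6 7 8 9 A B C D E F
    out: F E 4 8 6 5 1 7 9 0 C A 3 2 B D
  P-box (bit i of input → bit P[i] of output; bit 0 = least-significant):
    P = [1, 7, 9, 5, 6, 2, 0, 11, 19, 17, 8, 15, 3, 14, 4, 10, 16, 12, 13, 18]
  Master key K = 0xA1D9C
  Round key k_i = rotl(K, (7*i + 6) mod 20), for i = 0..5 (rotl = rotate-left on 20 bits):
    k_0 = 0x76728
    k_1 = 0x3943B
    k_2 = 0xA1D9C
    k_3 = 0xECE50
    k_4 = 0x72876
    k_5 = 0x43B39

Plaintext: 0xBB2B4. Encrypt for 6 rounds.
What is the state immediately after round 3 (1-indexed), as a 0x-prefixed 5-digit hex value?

s_0 = plaintext = 0xBB2B4
s_1 = Round(s_0, k_0) = 0x338AC
s_2 = Round(s_1, k_1) = 0xF18B8
s_3 = Round(s_2, k_2) = 0x7F1AA
s_4 = Round(s_3, k_3) = 0xD7169
s_5 = Round(s_4, k_4) = 0x5F92E
s_6 = Round(s_5, k_5) = 0x51F82

0x7F1AA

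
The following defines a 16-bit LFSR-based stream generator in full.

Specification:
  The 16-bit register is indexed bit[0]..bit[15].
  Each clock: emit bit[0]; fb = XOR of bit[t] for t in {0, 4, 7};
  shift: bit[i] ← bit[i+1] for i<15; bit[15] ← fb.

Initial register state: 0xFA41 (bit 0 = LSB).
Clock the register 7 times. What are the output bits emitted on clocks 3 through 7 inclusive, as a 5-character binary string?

00001

reg_0 = 0xFA41
clock 1: out=1, reg = 0xFD20
clock 2: out=0, reg = 0x7E90
clock 3: out=0, reg = 0x3F48
clock 4: out=0, reg = 0x1FA4
clock 5: out=0, reg = 0x8FD2
clock 6: out=0, reg = 0x47E9
clock 7: out=1, reg = 0x23F4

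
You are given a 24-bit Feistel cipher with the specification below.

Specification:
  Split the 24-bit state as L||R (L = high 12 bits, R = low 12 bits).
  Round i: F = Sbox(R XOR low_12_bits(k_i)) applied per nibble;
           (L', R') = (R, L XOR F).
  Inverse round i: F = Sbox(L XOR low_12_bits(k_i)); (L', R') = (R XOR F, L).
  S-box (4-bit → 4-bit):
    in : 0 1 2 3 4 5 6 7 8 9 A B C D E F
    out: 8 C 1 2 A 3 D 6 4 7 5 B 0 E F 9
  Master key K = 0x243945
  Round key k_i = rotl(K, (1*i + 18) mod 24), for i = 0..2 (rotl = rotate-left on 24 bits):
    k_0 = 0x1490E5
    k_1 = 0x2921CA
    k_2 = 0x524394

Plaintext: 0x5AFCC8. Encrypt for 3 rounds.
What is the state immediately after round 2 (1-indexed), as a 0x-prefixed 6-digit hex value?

s_0 = plaintext = 0x5AFCC8
s_1 = Round(s_0, k_0) = 0xCC85B1
s_2 = Round(s_1, k_1) = 0x5B16A3
s_3 = Round(s_2, k_2) = 0x6A3697

0x5B16A3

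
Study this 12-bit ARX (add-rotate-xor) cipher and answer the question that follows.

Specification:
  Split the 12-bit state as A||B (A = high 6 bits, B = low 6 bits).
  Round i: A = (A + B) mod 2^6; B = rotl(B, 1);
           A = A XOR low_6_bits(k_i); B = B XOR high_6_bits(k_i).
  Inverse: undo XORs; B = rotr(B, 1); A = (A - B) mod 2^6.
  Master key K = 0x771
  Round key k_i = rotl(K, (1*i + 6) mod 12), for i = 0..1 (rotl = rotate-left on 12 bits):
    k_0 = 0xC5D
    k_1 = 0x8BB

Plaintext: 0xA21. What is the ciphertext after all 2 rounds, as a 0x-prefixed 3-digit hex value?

s_0 = plaintext = 0xA21
s_1 = Round(s_0, k_0) = 0x532
s_2 = Round(s_1, k_1) = 0xF47

0xF47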